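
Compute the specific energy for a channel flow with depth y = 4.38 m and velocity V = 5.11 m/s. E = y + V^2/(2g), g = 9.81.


Specific energy E = y + V^2/(2g).
Velocity head = V^2/(2g) = 5.11^2 / (2*9.81) = 26.1121 / 19.62 = 1.3309 m.
E = 4.38 + 1.3309 = 5.7109 m.

5.7109


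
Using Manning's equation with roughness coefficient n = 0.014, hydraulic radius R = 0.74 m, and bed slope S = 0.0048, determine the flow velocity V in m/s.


Manning's equation gives V = (1/n) * R^(2/3) * S^(1/2).
First, compute R^(2/3) = 0.74^(2/3) = 0.8181.
Next, S^(1/2) = 0.0048^(1/2) = 0.069282.
Then 1/n = 1/0.014 = 71.43.
V = 71.43 * 0.8181 * 0.069282 = 4.0487 m/s.

4.0487


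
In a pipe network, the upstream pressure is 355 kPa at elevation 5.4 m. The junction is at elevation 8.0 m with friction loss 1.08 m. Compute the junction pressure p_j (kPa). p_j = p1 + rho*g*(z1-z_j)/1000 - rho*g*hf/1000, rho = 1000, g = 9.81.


Junction pressure: p_j = p1 + rho*g*(z1 - z_j)/1000 - rho*g*hf/1000.
Elevation term = 1000*9.81*(5.4 - 8.0)/1000 = -25.506 kPa.
Friction term = 1000*9.81*1.08/1000 = 10.595 kPa.
p_j = 355 + -25.506 - 10.595 = 318.9 kPa.

318.9


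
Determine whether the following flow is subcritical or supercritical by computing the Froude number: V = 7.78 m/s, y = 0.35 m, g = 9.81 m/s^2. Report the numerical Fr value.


The Froude number is defined as Fr = V / sqrt(g*y).
g*y = 9.81 * 0.35 = 3.4335.
sqrt(g*y) = sqrt(3.4335) = 1.853.
Fr = 7.78 / 1.853 = 4.1987.
Since Fr > 1, the flow is supercritical.

4.1987


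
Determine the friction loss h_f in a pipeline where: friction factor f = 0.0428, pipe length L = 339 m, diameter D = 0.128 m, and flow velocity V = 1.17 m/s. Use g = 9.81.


Darcy-Weisbach equation: h_f = f * (L/D) * V^2/(2g).
f * L/D = 0.0428 * 339/0.128 = 113.3531.
V^2/(2g) = 1.17^2 / (2*9.81) = 1.3689 / 19.62 = 0.0698 m.
h_f = 113.3531 * 0.0698 = 7.909 m.

7.909


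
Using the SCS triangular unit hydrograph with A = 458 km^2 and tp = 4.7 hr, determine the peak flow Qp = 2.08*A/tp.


SCS formula: Qp = 2.08 * A / tp.
Qp = 2.08 * 458 / 4.7
   = 952.64 / 4.7
   = 202.69 m^3/s per cm.

202.69


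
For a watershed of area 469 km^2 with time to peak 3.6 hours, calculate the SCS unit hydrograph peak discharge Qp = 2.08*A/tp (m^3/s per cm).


SCS formula: Qp = 2.08 * A / tp.
Qp = 2.08 * 469 / 3.6
   = 975.52 / 3.6
   = 270.98 m^3/s per cm.

270.98


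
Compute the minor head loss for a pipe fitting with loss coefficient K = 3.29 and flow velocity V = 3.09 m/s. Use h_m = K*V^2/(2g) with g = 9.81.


Minor loss formula: h_m = K * V^2/(2g).
V^2 = 3.09^2 = 9.5481.
V^2/(2g) = 9.5481 / 19.62 = 0.4867 m.
h_m = 3.29 * 0.4867 = 1.6011 m.

1.6011


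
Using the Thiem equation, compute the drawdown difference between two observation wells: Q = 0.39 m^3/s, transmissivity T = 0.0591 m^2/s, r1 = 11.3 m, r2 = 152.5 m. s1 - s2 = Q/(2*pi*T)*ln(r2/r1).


Thiem equation: s1 - s2 = Q/(2*pi*T) * ln(r2/r1).
ln(r2/r1) = ln(152.5/11.3) = 2.6024.
Q/(2*pi*T) = 0.39 / (2*pi*0.0591) = 0.39 / 0.3713 = 1.0503.
s1 - s2 = 1.0503 * 2.6024 = 2.7332 m.

2.7332


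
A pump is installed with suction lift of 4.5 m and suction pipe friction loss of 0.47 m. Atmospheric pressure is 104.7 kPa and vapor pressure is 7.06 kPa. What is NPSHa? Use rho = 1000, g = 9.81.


NPSHa = p_atm/(rho*g) - z_s - hf_s - p_vap/(rho*g).
p_atm/(rho*g) = 104.7*1000 / (1000*9.81) = 10.673 m.
p_vap/(rho*g) = 7.06*1000 / (1000*9.81) = 0.72 m.
NPSHa = 10.673 - 4.5 - 0.47 - 0.72
      = 4.98 m.

4.98


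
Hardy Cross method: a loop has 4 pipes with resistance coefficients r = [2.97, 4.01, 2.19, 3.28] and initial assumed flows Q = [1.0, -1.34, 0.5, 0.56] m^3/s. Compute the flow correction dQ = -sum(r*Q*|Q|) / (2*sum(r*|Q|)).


Numerator terms (r*Q*|Q|): 2.97*1.0*|1.0| = 2.97; 4.01*-1.34*|-1.34| = -7.2004; 2.19*0.5*|0.5| = 0.5475; 3.28*0.56*|0.56| = 1.0286.
Sum of numerator = -2.6542.
Denominator terms (r*|Q|): 2.97*|1.0| = 2.97; 4.01*|-1.34| = 5.3734; 2.19*|0.5| = 1.095; 3.28*|0.56| = 1.8368.
2 * sum of denominator = 2 * 11.2752 = 22.5504.
dQ = --2.6542 / 22.5504 = 0.1177 m^3/s.

0.1177


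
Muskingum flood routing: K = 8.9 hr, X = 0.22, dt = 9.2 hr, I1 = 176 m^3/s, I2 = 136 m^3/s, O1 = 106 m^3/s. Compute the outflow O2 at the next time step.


Muskingum coefficients:
denom = 2*K*(1-X) + dt = 2*8.9*(1-0.22) + 9.2 = 23.084.
C0 = (dt - 2*K*X)/denom = (9.2 - 2*8.9*0.22)/23.084 = 0.2289.
C1 = (dt + 2*K*X)/denom = (9.2 + 2*8.9*0.22)/23.084 = 0.5682.
C2 = (2*K*(1-X) - dt)/denom = 0.2029.
O2 = C0*I2 + C1*I1 + C2*O1
   = 0.2289*136 + 0.5682*176 + 0.2029*106
   = 152.64 m^3/s.

152.64


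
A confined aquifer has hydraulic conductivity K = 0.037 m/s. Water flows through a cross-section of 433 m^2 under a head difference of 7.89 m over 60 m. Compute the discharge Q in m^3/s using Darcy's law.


Darcy's law: Q = K * A * i, where i = dh/L.
Hydraulic gradient i = 7.89 / 60 = 0.1315.
Q = 0.037 * 433 * 0.1315
  = 2.1068 m^3/s.

2.1068


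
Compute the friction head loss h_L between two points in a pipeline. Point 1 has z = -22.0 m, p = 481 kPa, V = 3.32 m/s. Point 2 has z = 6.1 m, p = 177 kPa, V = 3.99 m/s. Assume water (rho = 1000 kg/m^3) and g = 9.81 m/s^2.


Total head at each section: H = z + p/(rho*g) + V^2/(2g).
H1 = -22.0 + 481*1000/(1000*9.81) + 3.32^2/(2*9.81)
   = -22.0 + 49.032 + 0.5618
   = 27.593 m.
H2 = 6.1 + 177*1000/(1000*9.81) + 3.99^2/(2*9.81)
   = 6.1 + 18.043 + 0.8114
   = 24.954 m.
h_L = H1 - H2 = 27.593 - 24.954 = 2.639 m.

2.639


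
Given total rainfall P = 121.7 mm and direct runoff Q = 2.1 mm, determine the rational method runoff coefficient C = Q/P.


The runoff coefficient C = runoff depth / rainfall depth.
C = 2.1 / 121.7
  = 0.0173.

0.0173


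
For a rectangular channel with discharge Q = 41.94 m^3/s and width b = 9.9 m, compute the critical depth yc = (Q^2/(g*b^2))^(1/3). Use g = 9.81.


Using yc = (Q^2 / (g * b^2))^(1/3):
Q^2 = 41.94^2 = 1758.96.
g * b^2 = 9.81 * 9.9^2 = 9.81 * 98.01 = 961.48.
Q^2 / (g*b^2) = 1758.96 / 961.48 = 1.8294.
yc = 1.8294^(1/3) = 1.223 m.

1.223


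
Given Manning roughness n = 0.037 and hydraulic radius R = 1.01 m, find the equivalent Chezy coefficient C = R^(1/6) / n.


The Chezy coefficient relates to Manning's n through C = R^(1/6) / n.
R^(1/6) = 1.01^(1/6) = 1.00166.
C = 1.00166 / 0.037 = 27.07 m^(1/2)/s.

27.07


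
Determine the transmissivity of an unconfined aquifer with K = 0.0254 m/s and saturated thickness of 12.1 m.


Transmissivity is defined as T = K * h.
T = 0.0254 * 12.1
  = 0.3073 m^2/s.

0.3073


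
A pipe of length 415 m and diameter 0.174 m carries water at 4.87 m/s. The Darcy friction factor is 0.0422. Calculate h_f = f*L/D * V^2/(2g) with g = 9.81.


Darcy-Weisbach equation: h_f = f * (L/D) * V^2/(2g).
f * L/D = 0.0422 * 415/0.174 = 100.6494.
V^2/(2g) = 4.87^2 / (2*9.81) = 23.7169 / 19.62 = 1.2088 m.
h_f = 100.6494 * 1.2088 = 121.666 m.

121.666


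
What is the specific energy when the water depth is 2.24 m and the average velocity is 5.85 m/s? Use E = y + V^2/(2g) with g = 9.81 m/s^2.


Specific energy E = y + V^2/(2g).
Velocity head = V^2/(2g) = 5.85^2 / (2*9.81) = 34.2225 / 19.62 = 1.7443 m.
E = 2.24 + 1.7443 = 3.9843 m.

3.9843


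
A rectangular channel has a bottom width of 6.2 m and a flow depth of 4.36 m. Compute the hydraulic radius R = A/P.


For a rectangular section:
Flow area A = b * y = 6.2 * 4.36 = 27.03 m^2.
Wetted perimeter P = b + 2y = 6.2 + 2*4.36 = 14.92 m.
Hydraulic radius R = A/P = 27.03 / 14.92 = 1.8118 m.

1.8118


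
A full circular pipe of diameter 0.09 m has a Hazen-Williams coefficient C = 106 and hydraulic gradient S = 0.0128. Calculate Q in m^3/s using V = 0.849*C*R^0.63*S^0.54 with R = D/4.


For a full circular pipe, R = D/4 = 0.09/4 = 0.0225 m.
V = 0.849 * 106 * 0.0225^0.63 * 0.0128^0.54
  = 0.849 * 106 * 0.091596 * 0.095037
  = 0.7834 m/s.
Pipe area A = pi*D^2/4 = pi*0.09^2/4 = 0.0064 m^2.
Q = A * V = 0.0064 * 0.7834 = 0.005 m^3/s.

0.005


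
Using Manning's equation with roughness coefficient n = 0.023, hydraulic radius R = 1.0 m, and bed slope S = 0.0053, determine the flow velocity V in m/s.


Manning's equation gives V = (1/n) * R^(2/3) * S^(1/2).
First, compute R^(2/3) = 1.0^(2/3) = 1.0.
Next, S^(1/2) = 0.0053^(1/2) = 0.072801.
Then 1/n = 1/0.023 = 43.48.
V = 43.48 * 1.0 * 0.072801 = 3.1653 m/s.

3.1653


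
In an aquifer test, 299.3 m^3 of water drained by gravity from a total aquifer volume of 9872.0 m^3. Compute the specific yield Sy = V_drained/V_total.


Specific yield Sy = Volume drained / Total volume.
Sy = 299.3 / 9872.0
   = 0.0303.

0.0303


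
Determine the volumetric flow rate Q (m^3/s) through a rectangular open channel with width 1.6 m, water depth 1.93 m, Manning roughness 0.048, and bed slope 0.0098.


For a rectangular channel, the cross-sectional area A = b * y = 1.6 * 1.93 = 3.09 m^2.
The wetted perimeter P = b + 2y = 1.6 + 2*1.93 = 5.46 m.
Hydraulic radius R = A/P = 3.09/5.46 = 0.5656 m.
Velocity V = (1/n)*R^(2/3)*S^(1/2) = (1/0.048)*0.5656^(2/3)*0.0098^(1/2) = 1.4105 m/s.
Discharge Q = A * V = 3.09 * 1.4105 = 4.356 m^3/s.

4.356


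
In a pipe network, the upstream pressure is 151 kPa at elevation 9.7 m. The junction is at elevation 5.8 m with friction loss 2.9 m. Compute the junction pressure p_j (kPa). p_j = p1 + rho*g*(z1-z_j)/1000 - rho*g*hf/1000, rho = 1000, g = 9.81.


Junction pressure: p_j = p1 + rho*g*(z1 - z_j)/1000 - rho*g*hf/1000.
Elevation term = 1000*9.81*(9.7 - 5.8)/1000 = 38.259 kPa.
Friction term = 1000*9.81*2.9/1000 = 28.449 kPa.
p_j = 151 + 38.259 - 28.449 = 160.81 kPa.

160.81


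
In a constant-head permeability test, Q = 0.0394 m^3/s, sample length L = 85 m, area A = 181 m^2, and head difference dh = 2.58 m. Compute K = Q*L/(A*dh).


From K = Q*L / (A*dh):
Numerator: Q*L = 0.0394 * 85 = 3.349.
Denominator: A*dh = 181 * 2.58 = 466.98.
K = 3.349 / 466.98 = 0.007172 m/s.

0.007172


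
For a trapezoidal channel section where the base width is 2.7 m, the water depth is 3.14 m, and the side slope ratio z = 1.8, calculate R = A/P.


For a trapezoidal section with side slope z:
A = (b + z*y)*y = (2.7 + 1.8*3.14)*3.14 = 26.225 m^2.
P = b + 2*y*sqrt(1 + z^2) = 2.7 + 2*3.14*sqrt(1 + 1.8^2) = 15.631 m.
R = A/P = 26.225 / 15.631 = 1.6777 m.

1.6777


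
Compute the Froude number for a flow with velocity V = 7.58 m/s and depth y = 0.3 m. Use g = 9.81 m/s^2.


The Froude number is defined as Fr = V / sqrt(g*y).
g*y = 9.81 * 0.3 = 2.943.
sqrt(g*y) = sqrt(2.943) = 1.7155.
Fr = 7.58 / 1.7155 = 4.4185.

4.4185


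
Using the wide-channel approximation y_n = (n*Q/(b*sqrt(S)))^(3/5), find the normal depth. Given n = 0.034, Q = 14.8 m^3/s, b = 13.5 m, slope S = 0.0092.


We use the wide-channel approximation y_n = (n*Q/(b*sqrt(S)))^(3/5).
sqrt(S) = sqrt(0.0092) = 0.095917.
Numerator: n*Q = 0.034 * 14.8 = 0.5032.
Denominator: b*sqrt(S) = 13.5 * 0.095917 = 1.294879.
arg = 0.3886.
y_n = 0.3886^(3/5) = 0.5672 m.

0.5672


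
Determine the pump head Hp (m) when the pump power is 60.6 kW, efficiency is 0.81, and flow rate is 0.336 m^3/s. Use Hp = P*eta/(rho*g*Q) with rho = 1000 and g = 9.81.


Pump head formula: Hp = P * eta / (rho * g * Q).
Numerator: P * eta = 60.6 * 1000 * 0.81 = 49086.0 W.
Denominator: rho * g * Q = 1000 * 9.81 * 0.336 = 3296.16.
Hp = 49086.0 / 3296.16 = 14.89 m.

14.89


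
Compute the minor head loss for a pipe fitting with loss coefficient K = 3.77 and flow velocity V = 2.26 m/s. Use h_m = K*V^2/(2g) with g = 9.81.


Minor loss formula: h_m = K * V^2/(2g).
V^2 = 2.26^2 = 5.1076.
V^2/(2g) = 5.1076 / 19.62 = 0.2603 m.
h_m = 3.77 * 0.2603 = 0.9814 m.

0.9814


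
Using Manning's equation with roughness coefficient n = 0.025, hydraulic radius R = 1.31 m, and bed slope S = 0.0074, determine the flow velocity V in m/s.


Manning's equation gives V = (1/n) * R^(2/3) * S^(1/2).
First, compute R^(2/3) = 1.31^(2/3) = 1.1972.
Next, S^(1/2) = 0.0074^(1/2) = 0.086023.
Then 1/n = 1/0.025 = 40.0.
V = 40.0 * 1.1972 * 0.086023 = 4.1196 m/s.

4.1196


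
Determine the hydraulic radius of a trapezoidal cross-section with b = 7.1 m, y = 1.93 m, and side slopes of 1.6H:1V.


For a trapezoidal section with side slope z:
A = (b + z*y)*y = (7.1 + 1.6*1.93)*1.93 = 19.663 m^2.
P = b + 2*y*sqrt(1 + z^2) = 7.1 + 2*1.93*sqrt(1 + 1.6^2) = 14.383 m.
R = A/P = 19.663 / 14.383 = 1.3671 m.

1.3671


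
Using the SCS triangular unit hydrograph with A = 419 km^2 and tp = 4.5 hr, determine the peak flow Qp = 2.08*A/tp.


SCS formula: Qp = 2.08 * A / tp.
Qp = 2.08 * 419 / 4.5
   = 871.52 / 4.5
   = 193.67 m^3/s per cm.

193.67


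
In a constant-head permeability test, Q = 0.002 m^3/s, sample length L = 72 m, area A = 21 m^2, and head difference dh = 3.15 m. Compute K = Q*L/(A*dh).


From K = Q*L / (A*dh):
Numerator: Q*L = 0.002 * 72 = 0.144.
Denominator: A*dh = 21 * 3.15 = 66.15.
K = 0.144 / 66.15 = 0.002177 m/s.

0.002177


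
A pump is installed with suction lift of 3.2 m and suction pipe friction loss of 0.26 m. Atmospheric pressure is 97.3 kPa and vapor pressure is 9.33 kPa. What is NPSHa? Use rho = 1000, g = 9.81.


NPSHa = p_atm/(rho*g) - z_s - hf_s - p_vap/(rho*g).
p_atm/(rho*g) = 97.3*1000 / (1000*9.81) = 9.918 m.
p_vap/(rho*g) = 9.33*1000 / (1000*9.81) = 0.951 m.
NPSHa = 9.918 - 3.2 - 0.26 - 0.951
      = 5.51 m.

5.51


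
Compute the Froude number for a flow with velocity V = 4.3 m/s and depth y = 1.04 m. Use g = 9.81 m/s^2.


The Froude number is defined as Fr = V / sqrt(g*y).
g*y = 9.81 * 1.04 = 10.2024.
sqrt(g*y) = sqrt(10.2024) = 3.1941.
Fr = 4.3 / 3.1941 = 1.3462.

1.3462


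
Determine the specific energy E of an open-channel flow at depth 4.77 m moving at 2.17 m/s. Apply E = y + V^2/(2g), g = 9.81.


Specific energy E = y + V^2/(2g).
Velocity head = V^2/(2g) = 2.17^2 / (2*9.81) = 4.7089 / 19.62 = 0.24 m.
E = 4.77 + 0.24 = 5.01 m.

5.01


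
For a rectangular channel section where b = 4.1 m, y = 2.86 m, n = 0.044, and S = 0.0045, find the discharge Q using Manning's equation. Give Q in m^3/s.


For a rectangular channel, the cross-sectional area A = b * y = 4.1 * 2.86 = 11.73 m^2.
The wetted perimeter P = b + 2y = 4.1 + 2*2.86 = 9.82 m.
Hydraulic radius R = A/P = 11.73/9.82 = 1.1941 m.
Velocity V = (1/n)*R^(2/3)*S^(1/2) = (1/0.044)*1.1941^(2/3)*0.0045^(1/2) = 1.716 m/s.
Discharge Q = A * V = 11.73 * 1.716 = 20.122 m^3/s.

20.122


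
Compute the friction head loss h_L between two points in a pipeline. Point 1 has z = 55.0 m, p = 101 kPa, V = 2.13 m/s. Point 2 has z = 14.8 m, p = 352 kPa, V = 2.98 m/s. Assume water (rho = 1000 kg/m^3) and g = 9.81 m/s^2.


Total head at each section: H = z + p/(rho*g) + V^2/(2g).
H1 = 55.0 + 101*1000/(1000*9.81) + 2.13^2/(2*9.81)
   = 55.0 + 10.296 + 0.2312
   = 65.527 m.
H2 = 14.8 + 352*1000/(1000*9.81) + 2.98^2/(2*9.81)
   = 14.8 + 35.882 + 0.4526
   = 51.134 m.
h_L = H1 - H2 = 65.527 - 51.134 = 14.392 m.

14.392


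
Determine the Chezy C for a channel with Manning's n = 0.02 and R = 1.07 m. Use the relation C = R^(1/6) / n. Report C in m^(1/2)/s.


The Chezy coefficient relates to Manning's n through C = R^(1/6) / n.
R^(1/6) = 1.07^(1/6) = 1.01134.
C = 1.01134 / 0.02 = 50.57 m^(1/2)/s.

50.57


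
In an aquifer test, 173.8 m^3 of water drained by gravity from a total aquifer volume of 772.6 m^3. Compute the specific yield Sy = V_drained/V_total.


Specific yield Sy = Volume drained / Total volume.
Sy = 173.8 / 772.6
   = 0.225.

0.225


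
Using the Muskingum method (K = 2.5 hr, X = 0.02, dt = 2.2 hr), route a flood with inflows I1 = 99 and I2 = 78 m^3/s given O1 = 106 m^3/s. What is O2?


Muskingum coefficients:
denom = 2*K*(1-X) + dt = 2*2.5*(1-0.02) + 2.2 = 7.1.
C0 = (dt - 2*K*X)/denom = (2.2 - 2*2.5*0.02)/7.1 = 0.2958.
C1 = (dt + 2*K*X)/denom = (2.2 + 2*2.5*0.02)/7.1 = 0.3239.
C2 = (2*K*(1-X) - dt)/denom = 0.3803.
O2 = C0*I2 + C1*I1 + C2*O1
   = 0.2958*78 + 0.3239*99 + 0.3803*106
   = 95.45 m^3/s.

95.45


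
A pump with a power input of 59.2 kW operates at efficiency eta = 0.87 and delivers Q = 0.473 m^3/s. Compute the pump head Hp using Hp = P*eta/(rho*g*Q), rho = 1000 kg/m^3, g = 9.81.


Pump head formula: Hp = P * eta / (rho * g * Q).
Numerator: P * eta = 59.2 * 1000 * 0.87 = 51504.0 W.
Denominator: rho * g * Q = 1000 * 9.81 * 0.473 = 4640.13.
Hp = 51504.0 / 4640.13 = 11.1 m.

11.1


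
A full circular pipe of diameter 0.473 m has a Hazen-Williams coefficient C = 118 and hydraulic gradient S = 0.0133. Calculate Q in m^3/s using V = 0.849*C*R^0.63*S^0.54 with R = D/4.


For a full circular pipe, R = D/4 = 0.473/4 = 0.1182 m.
V = 0.849 * 118 * 0.1182^0.63 * 0.0133^0.54
  = 0.849 * 118 * 0.260534 * 0.097024
  = 2.5324 m/s.
Pipe area A = pi*D^2/4 = pi*0.473^2/4 = 0.1757 m^2.
Q = A * V = 0.1757 * 2.5324 = 0.445 m^3/s.

0.445


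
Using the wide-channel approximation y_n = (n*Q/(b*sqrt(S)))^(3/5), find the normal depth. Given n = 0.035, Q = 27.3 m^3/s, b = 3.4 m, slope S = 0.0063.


We use the wide-channel approximation y_n = (n*Q/(b*sqrt(S)))^(3/5).
sqrt(S) = sqrt(0.0063) = 0.079373.
Numerator: n*Q = 0.035 * 27.3 = 0.9555.
Denominator: b*sqrt(S) = 3.4 * 0.079373 = 0.269868.
arg = 3.5406.
y_n = 3.5406^(3/5) = 2.1353 m.

2.1353


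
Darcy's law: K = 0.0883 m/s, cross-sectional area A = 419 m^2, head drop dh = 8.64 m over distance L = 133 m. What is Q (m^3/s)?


Darcy's law: Q = K * A * i, where i = dh/L.
Hydraulic gradient i = 8.64 / 133 = 0.064962.
Q = 0.0883 * 419 * 0.064962
  = 2.4035 m^3/s.

2.4035


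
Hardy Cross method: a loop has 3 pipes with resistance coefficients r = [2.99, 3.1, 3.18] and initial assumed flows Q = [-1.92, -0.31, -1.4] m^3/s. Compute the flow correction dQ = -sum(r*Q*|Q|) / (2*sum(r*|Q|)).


Numerator terms (r*Q*|Q|): 2.99*-1.92*|-1.92| = -11.0223; 3.1*-0.31*|-0.31| = -0.2979; 3.18*-1.4*|-1.4| = -6.2328.
Sum of numerator = -17.553.
Denominator terms (r*|Q|): 2.99*|-1.92| = 5.7408; 3.1*|-0.31| = 0.961; 3.18*|-1.4| = 4.452.
2 * sum of denominator = 2 * 11.1538 = 22.3076.
dQ = --17.553 / 22.3076 = 0.7869 m^3/s.

0.7869


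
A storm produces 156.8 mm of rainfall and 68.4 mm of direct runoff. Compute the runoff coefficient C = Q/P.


The runoff coefficient C = runoff depth / rainfall depth.
C = 68.4 / 156.8
  = 0.4362.

0.4362


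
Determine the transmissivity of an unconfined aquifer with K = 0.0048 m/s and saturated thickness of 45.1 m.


Transmissivity is defined as T = K * h.
T = 0.0048 * 45.1
  = 0.2165 m^2/s.

0.2165


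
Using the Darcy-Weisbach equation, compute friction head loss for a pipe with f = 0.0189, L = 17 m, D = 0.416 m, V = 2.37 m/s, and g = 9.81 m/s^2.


Darcy-Weisbach equation: h_f = f * (L/D) * V^2/(2g).
f * L/D = 0.0189 * 17/0.416 = 0.7724.
V^2/(2g) = 2.37^2 / (2*9.81) = 5.6169 / 19.62 = 0.2863 m.
h_f = 0.7724 * 0.2863 = 0.221 m.

0.221


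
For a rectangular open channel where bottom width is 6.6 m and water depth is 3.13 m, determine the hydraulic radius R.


For a rectangular section:
Flow area A = b * y = 6.6 * 3.13 = 20.66 m^2.
Wetted perimeter P = b + 2y = 6.6 + 2*3.13 = 12.86 m.
Hydraulic radius R = A/P = 20.66 / 12.86 = 1.6064 m.

1.6064


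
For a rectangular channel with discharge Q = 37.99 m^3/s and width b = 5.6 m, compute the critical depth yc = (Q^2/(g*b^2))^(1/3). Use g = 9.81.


Using yc = (Q^2 / (g * b^2))^(1/3):
Q^2 = 37.99^2 = 1443.24.
g * b^2 = 9.81 * 5.6^2 = 9.81 * 31.36 = 307.64.
Q^2 / (g*b^2) = 1443.24 / 307.64 = 4.6913.
yc = 4.6913^(1/3) = 1.674 m.

1.674


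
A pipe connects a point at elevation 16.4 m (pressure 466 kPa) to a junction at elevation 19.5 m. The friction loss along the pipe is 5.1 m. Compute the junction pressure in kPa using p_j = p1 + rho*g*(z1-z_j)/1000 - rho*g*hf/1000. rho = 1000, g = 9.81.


Junction pressure: p_j = p1 + rho*g*(z1 - z_j)/1000 - rho*g*hf/1000.
Elevation term = 1000*9.81*(16.4 - 19.5)/1000 = -30.411 kPa.
Friction term = 1000*9.81*5.1/1000 = 50.031 kPa.
p_j = 466 + -30.411 - 50.031 = 385.56 kPa.

385.56


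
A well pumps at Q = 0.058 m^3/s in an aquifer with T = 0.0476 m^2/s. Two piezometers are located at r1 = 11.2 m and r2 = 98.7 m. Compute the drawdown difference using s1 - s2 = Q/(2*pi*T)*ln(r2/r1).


Thiem equation: s1 - s2 = Q/(2*pi*T) * ln(r2/r1).
ln(r2/r1) = ln(98.7/11.2) = 2.1762.
Q/(2*pi*T) = 0.058 / (2*pi*0.0476) = 0.058 / 0.2991 = 0.1939.
s1 - s2 = 0.1939 * 2.1762 = 0.422 m.

0.422


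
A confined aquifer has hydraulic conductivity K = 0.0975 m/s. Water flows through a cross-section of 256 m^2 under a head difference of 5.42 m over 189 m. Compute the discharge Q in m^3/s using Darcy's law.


Darcy's law: Q = K * A * i, where i = dh/L.
Hydraulic gradient i = 5.42 / 189 = 0.028677.
Q = 0.0975 * 256 * 0.028677
  = 0.7158 m^3/s.

0.7158


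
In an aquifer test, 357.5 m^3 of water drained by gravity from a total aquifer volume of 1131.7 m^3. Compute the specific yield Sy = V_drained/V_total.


Specific yield Sy = Volume drained / Total volume.
Sy = 357.5 / 1131.7
   = 0.3159.

0.3159


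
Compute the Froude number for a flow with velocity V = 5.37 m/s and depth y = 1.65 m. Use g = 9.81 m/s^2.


The Froude number is defined as Fr = V / sqrt(g*y).
g*y = 9.81 * 1.65 = 16.1865.
sqrt(g*y) = sqrt(16.1865) = 4.0232.
Fr = 5.37 / 4.0232 = 1.3347.

1.3347


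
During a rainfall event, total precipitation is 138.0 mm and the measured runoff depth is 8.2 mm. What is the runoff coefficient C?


The runoff coefficient C = runoff depth / rainfall depth.
C = 8.2 / 138.0
  = 0.0594.

0.0594


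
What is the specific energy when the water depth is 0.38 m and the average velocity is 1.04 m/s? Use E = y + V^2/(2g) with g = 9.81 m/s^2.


Specific energy E = y + V^2/(2g).
Velocity head = V^2/(2g) = 1.04^2 / (2*9.81) = 1.0816 / 19.62 = 0.0551 m.
E = 0.38 + 0.0551 = 0.4351 m.

0.4351


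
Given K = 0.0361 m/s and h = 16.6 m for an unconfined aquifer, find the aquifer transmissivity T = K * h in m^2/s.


Transmissivity is defined as T = K * h.
T = 0.0361 * 16.6
  = 0.5993 m^2/s.

0.5993


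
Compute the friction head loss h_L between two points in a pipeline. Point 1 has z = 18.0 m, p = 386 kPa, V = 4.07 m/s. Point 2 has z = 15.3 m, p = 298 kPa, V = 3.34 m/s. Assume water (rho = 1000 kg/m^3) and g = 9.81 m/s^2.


Total head at each section: H = z + p/(rho*g) + V^2/(2g).
H1 = 18.0 + 386*1000/(1000*9.81) + 4.07^2/(2*9.81)
   = 18.0 + 39.348 + 0.8443
   = 58.192 m.
H2 = 15.3 + 298*1000/(1000*9.81) + 3.34^2/(2*9.81)
   = 15.3 + 30.377 + 0.5686
   = 46.246 m.
h_L = H1 - H2 = 58.192 - 46.246 = 11.946 m.

11.946


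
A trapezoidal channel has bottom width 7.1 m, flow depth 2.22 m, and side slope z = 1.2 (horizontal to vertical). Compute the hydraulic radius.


For a trapezoidal section with side slope z:
A = (b + z*y)*y = (7.1 + 1.2*2.22)*2.22 = 21.676 m^2.
P = b + 2*y*sqrt(1 + z^2) = 7.1 + 2*2.22*sqrt(1 + 1.2^2) = 14.036 m.
R = A/P = 21.676 / 14.036 = 1.5444 m.

1.5444


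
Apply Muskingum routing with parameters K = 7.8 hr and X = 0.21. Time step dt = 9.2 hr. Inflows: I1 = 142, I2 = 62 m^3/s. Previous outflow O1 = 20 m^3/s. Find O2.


Muskingum coefficients:
denom = 2*K*(1-X) + dt = 2*7.8*(1-0.21) + 9.2 = 21.524.
C0 = (dt - 2*K*X)/denom = (9.2 - 2*7.8*0.21)/21.524 = 0.2752.
C1 = (dt + 2*K*X)/denom = (9.2 + 2*7.8*0.21)/21.524 = 0.5796.
C2 = (2*K*(1-X) - dt)/denom = 0.1451.
O2 = C0*I2 + C1*I1 + C2*O1
   = 0.2752*62 + 0.5796*142 + 0.1451*20
   = 102.27 m^3/s.

102.27


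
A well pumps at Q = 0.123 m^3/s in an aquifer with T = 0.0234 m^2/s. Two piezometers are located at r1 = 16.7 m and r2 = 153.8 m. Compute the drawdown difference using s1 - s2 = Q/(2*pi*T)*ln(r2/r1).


Thiem equation: s1 - s2 = Q/(2*pi*T) * ln(r2/r1).
ln(r2/r1) = ln(153.8/16.7) = 2.2202.
Q/(2*pi*T) = 0.123 / (2*pi*0.0234) = 0.123 / 0.147 = 0.8366.
s1 - s2 = 0.8366 * 2.2202 = 1.8574 m.

1.8574


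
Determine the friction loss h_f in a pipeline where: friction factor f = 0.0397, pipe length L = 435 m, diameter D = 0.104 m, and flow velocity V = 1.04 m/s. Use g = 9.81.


Darcy-Weisbach equation: h_f = f * (L/D) * V^2/(2g).
f * L/D = 0.0397 * 435/0.104 = 166.0529.
V^2/(2g) = 1.04^2 / (2*9.81) = 1.0816 / 19.62 = 0.0551 m.
h_f = 166.0529 * 0.0551 = 9.154 m.

9.154


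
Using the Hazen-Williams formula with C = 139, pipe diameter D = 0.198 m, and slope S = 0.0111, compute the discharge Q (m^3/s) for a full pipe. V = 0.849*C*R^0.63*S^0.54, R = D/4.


For a full circular pipe, R = D/4 = 0.198/4 = 0.0495 m.
V = 0.849 * 139 * 0.0495^0.63 * 0.0111^0.54
  = 0.849 * 139 * 0.150522 * 0.087998
  = 1.5631 m/s.
Pipe area A = pi*D^2/4 = pi*0.198^2/4 = 0.0308 m^2.
Q = A * V = 0.0308 * 1.5631 = 0.0481 m^3/s.

0.0481


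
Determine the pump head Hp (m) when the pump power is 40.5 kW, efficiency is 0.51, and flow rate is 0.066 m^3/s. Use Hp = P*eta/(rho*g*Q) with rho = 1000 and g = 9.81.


Pump head formula: Hp = P * eta / (rho * g * Q).
Numerator: P * eta = 40.5 * 1000 * 0.51 = 20655.0 W.
Denominator: rho * g * Q = 1000 * 9.81 * 0.066 = 647.46.
Hp = 20655.0 / 647.46 = 31.9 m.

31.9


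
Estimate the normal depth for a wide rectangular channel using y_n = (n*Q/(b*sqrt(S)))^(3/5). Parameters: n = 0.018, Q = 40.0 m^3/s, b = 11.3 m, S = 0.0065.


We use the wide-channel approximation y_n = (n*Q/(b*sqrt(S)))^(3/5).
sqrt(S) = sqrt(0.0065) = 0.080623.
Numerator: n*Q = 0.018 * 40.0 = 0.72.
Denominator: b*sqrt(S) = 11.3 * 0.080623 = 0.91104.
arg = 0.7903.
y_n = 0.7903^(3/5) = 0.8683 m.

0.8683


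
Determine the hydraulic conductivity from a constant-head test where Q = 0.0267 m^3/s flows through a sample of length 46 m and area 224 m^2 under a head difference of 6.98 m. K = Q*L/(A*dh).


From K = Q*L / (A*dh):
Numerator: Q*L = 0.0267 * 46 = 1.2282.
Denominator: A*dh = 224 * 6.98 = 1563.52.
K = 1.2282 / 1563.52 = 0.000786 m/s.

0.000786


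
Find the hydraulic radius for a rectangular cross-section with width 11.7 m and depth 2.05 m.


For a rectangular section:
Flow area A = b * y = 11.7 * 2.05 = 23.98 m^2.
Wetted perimeter P = b + 2y = 11.7 + 2*2.05 = 15.8 m.
Hydraulic radius R = A/P = 23.98 / 15.8 = 1.518 m.

1.518


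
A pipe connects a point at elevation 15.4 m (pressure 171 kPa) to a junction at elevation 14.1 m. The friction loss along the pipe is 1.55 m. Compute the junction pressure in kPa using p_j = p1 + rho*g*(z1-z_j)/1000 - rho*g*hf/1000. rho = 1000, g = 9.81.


Junction pressure: p_j = p1 + rho*g*(z1 - z_j)/1000 - rho*g*hf/1000.
Elevation term = 1000*9.81*(15.4 - 14.1)/1000 = 12.753 kPa.
Friction term = 1000*9.81*1.55/1000 = 15.206 kPa.
p_j = 171 + 12.753 - 15.206 = 168.55 kPa.

168.55


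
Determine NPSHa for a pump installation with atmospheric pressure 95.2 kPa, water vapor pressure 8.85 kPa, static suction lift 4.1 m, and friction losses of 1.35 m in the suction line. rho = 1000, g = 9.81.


NPSHa = p_atm/(rho*g) - z_s - hf_s - p_vap/(rho*g).
p_atm/(rho*g) = 95.2*1000 / (1000*9.81) = 9.704 m.
p_vap/(rho*g) = 8.85*1000 / (1000*9.81) = 0.902 m.
NPSHa = 9.704 - 4.1 - 1.35 - 0.902
      = 3.35 m.

3.35


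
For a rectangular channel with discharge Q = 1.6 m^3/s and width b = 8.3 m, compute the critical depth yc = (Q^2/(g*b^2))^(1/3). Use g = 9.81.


Using yc = (Q^2 / (g * b^2))^(1/3):
Q^2 = 1.6^2 = 2.56.
g * b^2 = 9.81 * 8.3^2 = 9.81 * 68.89 = 675.81.
Q^2 / (g*b^2) = 2.56 / 675.81 = 0.0038.
yc = 0.0038^(1/3) = 0.1559 m.

0.1559


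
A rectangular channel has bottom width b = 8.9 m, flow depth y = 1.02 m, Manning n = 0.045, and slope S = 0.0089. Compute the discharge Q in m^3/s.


For a rectangular channel, the cross-sectional area A = b * y = 8.9 * 1.02 = 9.08 m^2.
The wetted perimeter P = b + 2y = 8.9 + 2*1.02 = 10.94 m.
Hydraulic radius R = A/P = 9.08/10.94 = 0.8298 m.
Velocity V = (1/n)*R^(2/3)*S^(1/2) = (1/0.045)*0.8298^(2/3)*0.0089^(1/2) = 1.8512 m/s.
Discharge Q = A * V = 9.08 * 1.8512 = 16.806 m^3/s.

16.806


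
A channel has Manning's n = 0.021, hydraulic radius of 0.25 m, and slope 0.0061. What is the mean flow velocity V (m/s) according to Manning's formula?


Manning's equation gives V = (1/n) * R^(2/3) * S^(1/2).
First, compute R^(2/3) = 0.25^(2/3) = 0.3969.
Next, S^(1/2) = 0.0061^(1/2) = 0.078102.
Then 1/n = 1/0.021 = 47.62.
V = 47.62 * 0.3969 * 0.078102 = 1.476 m/s.

1.476


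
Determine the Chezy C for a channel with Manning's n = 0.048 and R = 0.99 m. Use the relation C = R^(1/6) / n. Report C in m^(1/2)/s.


The Chezy coefficient relates to Manning's n through C = R^(1/6) / n.
R^(1/6) = 0.99^(1/6) = 0.998326.
C = 0.998326 / 0.048 = 20.8 m^(1/2)/s.

20.8


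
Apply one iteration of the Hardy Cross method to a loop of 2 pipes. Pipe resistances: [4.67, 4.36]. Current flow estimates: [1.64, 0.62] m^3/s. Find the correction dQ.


Numerator terms (r*Q*|Q|): 4.67*1.64*|1.64| = 12.5604; 4.36*0.62*|0.62| = 1.676.
Sum of numerator = 14.2364.
Denominator terms (r*|Q|): 4.67*|1.64| = 7.6588; 4.36*|0.62| = 2.7032.
2 * sum of denominator = 2 * 10.362 = 20.724.
dQ = -14.2364 / 20.724 = -0.687 m^3/s.

-0.687


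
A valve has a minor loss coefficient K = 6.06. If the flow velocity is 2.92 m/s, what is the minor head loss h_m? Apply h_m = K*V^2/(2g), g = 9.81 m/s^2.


Minor loss formula: h_m = K * V^2/(2g).
V^2 = 2.92^2 = 8.5264.
V^2/(2g) = 8.5264 / 19.62 = 0.4346 m.
h_m = 6.06 * 0.4346 = 2.6335 m.

2.6335


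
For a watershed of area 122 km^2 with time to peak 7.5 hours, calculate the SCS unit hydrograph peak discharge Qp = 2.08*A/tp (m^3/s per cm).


SCS formula: Qp = 2.08 * A / tp.
Qp = 2.08 * 122 / 7.5
   = 253.76 / 7.5
   = 33.83 m^3/s per cm.

33.83


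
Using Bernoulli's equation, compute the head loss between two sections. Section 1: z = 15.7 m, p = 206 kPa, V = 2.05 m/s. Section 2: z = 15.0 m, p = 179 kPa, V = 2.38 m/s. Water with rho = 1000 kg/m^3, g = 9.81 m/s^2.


Total head at each section: H = z + p/(rho*g) + V^2/(2g).
H1 = 15.7 + 206*1000/(1000*9.81) + 2.05^2/(2*9.81)
   = 15.7 + 20.999 + 0.2142
   = 36.913 m.
H2 = 15.0 + 179*1000/(1000*9.81) + 2.38^2/(2*9.81)
   = 15.0 + 18.247 + 0.2887
   = 33.535 m.
h_L = H1 - H2 = 36.913 - 33.535 = 3.378 m.

3.378


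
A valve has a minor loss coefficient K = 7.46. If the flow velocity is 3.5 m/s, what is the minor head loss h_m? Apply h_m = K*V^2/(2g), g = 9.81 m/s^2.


Minor loss formula: h_m = K * V^2/(2g).
V^2 = 3.5^2 = 12.25.
V^2/(2g) = 12.25 / 19.62 = 0.6244 m.
h_m = 7.46 * 0.6244 = 4.6577 m.

4.6577


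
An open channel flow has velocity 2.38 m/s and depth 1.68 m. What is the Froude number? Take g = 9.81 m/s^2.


The Froude number is defined as Fr = V / sqrt(g*y).
g*y = 9.81 * 1.68 = 16.4808.
sqrt(g*y) = sqrt(16.4808) = 4.0597.
Fr = 2.38 / 4.0597 = 0.5863.

0.5863


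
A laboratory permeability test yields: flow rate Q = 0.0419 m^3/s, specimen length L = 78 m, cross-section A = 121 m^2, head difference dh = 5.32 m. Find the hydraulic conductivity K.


From K = Q*L / (A*dh):
Numerator: Q*L = 0.0419 * 78 = 3.2682.
Denominator: A*dh = 121 * 5.32 = 643.72.
K = 3.2682 / 643.72 = 0.005077 m/s.

0.005077


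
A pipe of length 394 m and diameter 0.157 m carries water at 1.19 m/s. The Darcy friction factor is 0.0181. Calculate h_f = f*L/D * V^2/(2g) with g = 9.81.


Darcy-Weisbach equation: h_f = f * (L/D) * V^2/(2g).
f * L/D = 0.0181 * 394/0.157 = 45.4229.
V^2/(2g) = 1.19^2 / (2*9.81) = 1.4161 / 19.62 = 0.0722 m.
h_f = 45.4229 * 0.0722 = 3.278 m.

3.278


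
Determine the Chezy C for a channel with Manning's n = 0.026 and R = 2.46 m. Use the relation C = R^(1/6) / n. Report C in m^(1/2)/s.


The Chezy coefficient relates to Manning's n through C = R^(1/6) / n.
R^(1/6) = 2.46^(1/6) = 1.161865.
C = 1.161865 / 0.026 = 44.69 m^(1/2)/s.

44.69


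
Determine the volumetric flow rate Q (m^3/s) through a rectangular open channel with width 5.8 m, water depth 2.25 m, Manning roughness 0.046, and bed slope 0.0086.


For a rectangular channel, the cross-sectional area A = b * y = 5.8 * 2.25 = 13.05 m^2.
The wetted perimeter P = b + 2y = 5.8 + 2*2.25 = 10.3 m.
Hydraulic radius R = A/P = 13.05/10.3 = 1.267 m.
Velocity V = (1/n)*R^(2/3)*S^(1/2) = (1/0.046)*1.267^(2/3)*0.0086^(1/2) = 2.3605 m/s.
Discharge Q = A * V = 13.05 * 2.3605 = 30.805 m^3/s.

30.805


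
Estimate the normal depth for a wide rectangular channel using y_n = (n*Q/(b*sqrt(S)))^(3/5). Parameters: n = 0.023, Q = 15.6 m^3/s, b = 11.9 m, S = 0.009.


We use the wide-channel approximation y_n = (n*Q/(b*sqrt(S)))^(3/5).
sqrt(S) = sqrt(0.009) = 0.094868.
Numerator: n*Q = 0.023 * 15.6 = 0.3588.
Denominator: b*sqrt(S) = 11.9 * 0.094868 = 1.128929.
arg = 0.3178.
y_n = 0.3178^(3/5) = 0.5027 m.

0.5027


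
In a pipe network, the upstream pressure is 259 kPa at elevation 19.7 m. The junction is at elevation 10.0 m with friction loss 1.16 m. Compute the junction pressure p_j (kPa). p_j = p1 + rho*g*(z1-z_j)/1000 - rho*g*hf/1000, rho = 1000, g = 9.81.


Junction pressure: p_j = p1 + rho*g*(z1 - z_j)/1000 - rho*g*hf/1000.
Elevation term = 1000*9.81*(19.7 - 10.0)/1000 = 95.157 kPa.
Friction term = 1000*9.81*1.16/1000 = 11.38 kPa.
p_j = 259 + 95.157 - 11.38 = 342.78 kPa.

342.78


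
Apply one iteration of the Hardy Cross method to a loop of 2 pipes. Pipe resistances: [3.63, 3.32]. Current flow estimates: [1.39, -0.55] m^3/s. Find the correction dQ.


Numerator terms (r*Q*|Q|): 3.63*1.39*|1.39| = 7.0135; 3.32*-0.55*|-0.55| = -1.0043.
Sum of numerator = 6.0092.
Denominator terms (r*|Q|): 3.63*|1.39| = 5.0457; 3.32*|-0.55| = 1.826.
2 * sum of denominator = 2 * 6.8717 = 13.7434.
dQ = -6.0092 / 13.7434 = -0.4372 m^3/s.

-0.4372


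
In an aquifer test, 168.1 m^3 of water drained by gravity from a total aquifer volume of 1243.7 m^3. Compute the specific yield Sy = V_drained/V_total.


Specific yield Sy = Volume drained / Total volume.
Sy = 168.1 / 1243.7
   = 0.1352.

0.1352


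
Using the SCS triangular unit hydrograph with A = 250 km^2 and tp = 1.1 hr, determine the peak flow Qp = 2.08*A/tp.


SCS formula: Qp = 2.08 * A / tp.
Qp = 2.08 * 250 / 1.1
   = 520.0 / 1.1
   = 472.73 m^3/s per cm.

472.73


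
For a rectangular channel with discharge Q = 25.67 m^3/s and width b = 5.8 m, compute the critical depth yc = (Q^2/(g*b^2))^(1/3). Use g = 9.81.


Using yc = (Q^2 / (g * b^2))^(1/3):
Q^2 = 25.67^2 = 658.95.
g * b^2 = 9.81 * 5.8^2 = 9.81 * 33.64 = 330.01.
Q^2 / (g*b^2) = 658.95 / 330.01 = 1.9968.
yc = 1.9968^(1/3) = 1.2592 m.

1.2592


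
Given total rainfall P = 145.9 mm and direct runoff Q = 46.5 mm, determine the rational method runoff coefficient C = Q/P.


The runoff coefficient C = runoff depth / rainfall depth.
C = 46.5 / 145.9
  = 0.3187.

0.3187


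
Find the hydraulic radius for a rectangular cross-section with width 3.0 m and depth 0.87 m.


For a rectangular section:
Flow area A = b * y = 3.0 * 0.87 = 2.61 m^2.
Wetted perimeter P = b + 2y = 3.0 + 2*0.87 = 4.74 m.
Hydraulic radius R = A/P = 2.61 / 4.74 = 0.5506 m.

0.5506


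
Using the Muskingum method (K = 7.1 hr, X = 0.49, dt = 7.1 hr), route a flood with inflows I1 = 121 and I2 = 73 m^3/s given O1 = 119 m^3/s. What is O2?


Muskingum coefficients:
denom = 2*K*(1-X) + dt = 2*7.1*(1-0.49) + 7.1 = 14.342.
C0 = (dt - 2*K*X)/denom = (7.1 - 2*7.1*0.49)/14.342 = 0.0099.
C1 = (dt + 2*K*X)/denom = (7.1 + 2*7.1*0.49)/14.342 = 0.9802.
C2 = (2*K*(1-X) - dt)/denom = 0.0099.
O2 = C0*I2 + C1*I1 + C2*O1
   = 0.0099*73 + 0.9802*121 + 0.0099*119
   = 120.5 m^3/s.

120.5


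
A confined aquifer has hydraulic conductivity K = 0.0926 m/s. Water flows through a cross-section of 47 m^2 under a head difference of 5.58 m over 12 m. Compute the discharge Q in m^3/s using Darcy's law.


Darcy's law: Q = K * A * i, where i = dh/L.
Hydraulic gradient i = 5.58 / 12 = 0.465.
Q = 0.0926 * 47 * 0.465
  = 2.0238 m^3/s.

2.0238


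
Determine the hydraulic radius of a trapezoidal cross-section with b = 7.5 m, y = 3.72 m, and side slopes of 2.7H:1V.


For a trapezoidal section with side slope z:
A = (b + z*y)*y = (7.5 + 2.7*3.72)*3.72 = 65.264 m^2.
P = b + 2*y*sqrt(1 + z^2) = 7.5 + 2*3.72*sqrt(1 + 2.7^2) = 28.922 m.
R = A/P = 65.264 / 28.922 = 2.2566 m.

2.2566


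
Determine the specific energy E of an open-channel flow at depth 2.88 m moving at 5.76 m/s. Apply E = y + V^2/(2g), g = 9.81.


Specific energy E = y + V^2/(2g).
Velocity head = V^2/(2g) = 5.76^2 / (2*9.81) = 33.1776 / 19.62 = 1.691 m.
E = 2.88 + 1.691 = 4.571 m.

4.571


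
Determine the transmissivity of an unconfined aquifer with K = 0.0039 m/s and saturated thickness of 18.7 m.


Transmissivity is defined as T = K * h.
T = 0.0039 * 18.7
  = 0.0729 m^2/s.

0.0729


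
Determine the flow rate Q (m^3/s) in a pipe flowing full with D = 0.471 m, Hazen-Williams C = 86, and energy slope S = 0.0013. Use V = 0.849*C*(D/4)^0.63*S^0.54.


For a full circular pipe, R = D/4 = 0.471/4 = 0.1177 m.
V = 0.849 * 86 * 0.1177^0.63 * 0.0013^0.54
  = 0.849 * 86 * 0.25984 * 0.027639
  = 0.5244 m/s.
Pipe area A = pi*D^2/4 = pi*0.471^2/4 = 0.1742 m^2.
Q = A * V = 0.1742 * 0.5244 = 0.0914 m^3/s.

0.0914


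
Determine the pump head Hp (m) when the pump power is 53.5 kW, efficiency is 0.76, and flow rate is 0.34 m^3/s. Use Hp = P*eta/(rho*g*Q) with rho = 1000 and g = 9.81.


Pump head formula: Hp = P * eta / (rho * g * Q).
Numerator: P * eta = 53.5 * 1000 * 0.76 = 40660.0 W.
Denominator: rho * g * Q = 1000 * 9.81 * 0.34 = 3335.4.
Hp = 40660.0 / 3335.4 = 12.19 m.

12.19


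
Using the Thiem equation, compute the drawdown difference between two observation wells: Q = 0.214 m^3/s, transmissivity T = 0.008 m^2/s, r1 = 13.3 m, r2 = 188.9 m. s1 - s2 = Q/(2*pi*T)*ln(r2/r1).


Thiem equation: s1 - s2 = Q/(2*pi*T) * ln(r2/r1).
ln(r2/r1) = ln(188.9/13.3) = 2.6535.
Q/(2*pi*T) = 0.214 / (2*pi*0.008) = 0.214 / 0.0503 = 4.2574.
s1 - s2 = 4.2574 * 2.6535 = 11.2968 m.

11.2968


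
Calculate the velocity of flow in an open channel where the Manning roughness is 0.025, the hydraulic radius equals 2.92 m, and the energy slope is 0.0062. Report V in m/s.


Manning's equation gives V = (1/n) * R^(2/3) * S^(1/2).
First, compute R^(2/3) = 2.92^(2/3) = 2.0429.
Next, S^(1/2) = 0.0062^(1/2) = 0.07874.
Then 1/n = 1/0.025 = 40.0.
V = 40.0 * 2.0429 * 0.07874 = 6.4344 m/s.

6.4344


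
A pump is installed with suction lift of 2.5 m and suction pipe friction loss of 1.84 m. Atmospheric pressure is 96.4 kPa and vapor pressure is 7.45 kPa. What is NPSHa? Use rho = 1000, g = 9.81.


NPSHa = p_atm/(rho*g) - z_s - hf_s - p_vap/(rho*g).
p_atm/(rho*g) = 96.4*1000 / (1000*9.81) = 9.827 m.
p_vap/(rho*g) = 7.45*1000 / (1000*9.81) = 0.759 m.
NPSHa = 9.827 - 2.5 - 1.84 - 0.759
      = 4.73 m.

4.73


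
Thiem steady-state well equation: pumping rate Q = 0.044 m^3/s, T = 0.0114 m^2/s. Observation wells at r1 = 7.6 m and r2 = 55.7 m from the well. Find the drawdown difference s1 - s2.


Thiem equation: s1 - s2 = Q/(2*pi*T) * ln(r2/r1).
ln(r2/r1) = ln(55.7/7.6) = 1.9918.
Q/(2*pi*T) = 0.044 / (2*pi*0.0114) = 0.044 / 0.0716 = 0.6143.
s1 - s2 = 0.6143 * 1.9918 = 1.2235 m.

1.2235


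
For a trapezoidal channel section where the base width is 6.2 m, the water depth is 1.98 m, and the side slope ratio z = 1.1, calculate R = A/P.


For a trapezoidal section with side slope z:
A = (b + z*y)*y = (6.2 + 1.1*1.98)*1.98 = 16.588 m^2.
P = b + 2*y*sqrt(1 + z^2) = 6.2 + 2*1.98*sqrt(1 + 1.1^2) = 12.087 m.
R = A/P = 16.588 / 12.087 = 1.3724 m.

1.3724


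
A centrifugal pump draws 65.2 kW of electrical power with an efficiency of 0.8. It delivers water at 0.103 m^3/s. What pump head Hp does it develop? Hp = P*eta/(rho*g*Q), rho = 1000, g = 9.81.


Pump head formula: Hp = P * eta / (rho * g * Q).
Numerator: P * eta = 65.2 * 1000 * 0.8 = 52160.0 W.
Denominator: rho * g * Q = 1000 * 9.81 * 0.103 = 1010.43.
Hp = 52160.0 / 1010.43 = 51.62 m.

51.62


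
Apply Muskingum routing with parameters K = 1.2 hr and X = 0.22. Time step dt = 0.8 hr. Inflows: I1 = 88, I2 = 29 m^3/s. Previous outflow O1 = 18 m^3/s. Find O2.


Muskingum coefficients:
denom = 2*K*(1-X) + dt = 2*1.2*(1-0.22) + 0.8 = 2.672.
C0 = (dt - 2*K*X)/denom = (0.8 - 2*1.2*0.22)/2.672 = 0.1018.
C1 = (dt + 2*K*X)/denom = (0.8 + 2*1.2*0.22)/2.672 = 0.497.
C2 = (2*K*(1-X) - dt)/denom = 0.4012.
O2 = C0*I2 + C1*I1 + C2*O1
   = 0.1018*29 + 0.497*88 + 0.4012*18
   = 53.91 m^3/s.

53.91
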